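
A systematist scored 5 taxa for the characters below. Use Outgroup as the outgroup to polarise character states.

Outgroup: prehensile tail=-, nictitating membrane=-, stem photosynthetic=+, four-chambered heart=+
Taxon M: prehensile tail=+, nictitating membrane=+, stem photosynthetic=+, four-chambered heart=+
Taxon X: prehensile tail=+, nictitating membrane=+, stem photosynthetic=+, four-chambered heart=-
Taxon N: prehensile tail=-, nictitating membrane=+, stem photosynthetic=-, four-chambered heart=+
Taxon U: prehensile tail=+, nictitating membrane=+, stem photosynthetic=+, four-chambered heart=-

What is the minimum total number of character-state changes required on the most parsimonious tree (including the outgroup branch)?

Character polarity is set by the outgroup: the derived state is whichever differs from the outgroup's state, so for stem photosynthetic, four-chambered heart the derived state is '-', and for the remaining characters it is '+'.
Only Taxon M, Taxon U, and Taxon X show the derived state '+' for prehensile tail, supporting them as a clade.
All ingroup taxa share the derived state '+' for nictitating membrane; it defines the ingroup but does not resolve relationships within it.
stem photosynthetic: derived state '-' in Taxon N only — an autapomorphy, so it tells us nothing about relationships among taxa.
Only Taxon U and Taxon X show the derived state '-' for four-chambered heart, supporting them as a clade.
Most parsimonious ingroup topology: ((Taxon M,(Taxon X,Taxon U)),Taxon N).
Changes per character on this tree: prehensile tail: 1; nictitating membrane: 1; stem photosynthetic: 1; four-chambered heart: 1.
Total = 4.

4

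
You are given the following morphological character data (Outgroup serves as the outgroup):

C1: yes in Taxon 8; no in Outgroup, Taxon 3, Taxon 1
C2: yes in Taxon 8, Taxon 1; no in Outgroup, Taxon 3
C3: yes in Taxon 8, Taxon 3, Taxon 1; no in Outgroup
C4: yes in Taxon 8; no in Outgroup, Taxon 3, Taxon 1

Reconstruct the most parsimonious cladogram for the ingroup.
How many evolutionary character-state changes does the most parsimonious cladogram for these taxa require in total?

The outgroup has state 'no' for every character, so 'yes' is the derived state throughout.
C1 (derived state 'yes') is unique to Taxon 8 (autapomorphy; uninformative for grouping).
C2: derived state 'yes' in Taxon 1 and Taxon 8 only — synapomorphy for {Taxon 1, Taxon 8}.
C3 (derived state 'yes') is shared by all ingroup taxa — unites the whole ingroup.
C4 (derived state 'yes') is unique to Taxon 8 (autapomorphy; uninformative for grouping).
Most parsimonious ingroup topology: ((Taxon 8,Taxon 1),Taxon 3).
Changes per character on this tree: C1: 1; C2: 1; C3: 1; C4: 1.
Total = 4.

4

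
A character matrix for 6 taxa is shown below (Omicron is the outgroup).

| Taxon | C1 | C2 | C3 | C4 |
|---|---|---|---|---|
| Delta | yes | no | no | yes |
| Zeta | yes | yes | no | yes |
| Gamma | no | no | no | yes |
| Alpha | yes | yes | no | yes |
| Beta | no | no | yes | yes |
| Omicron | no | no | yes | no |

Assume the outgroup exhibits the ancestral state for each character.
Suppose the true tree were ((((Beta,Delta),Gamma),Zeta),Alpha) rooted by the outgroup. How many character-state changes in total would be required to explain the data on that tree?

8

Map each character onto ((((Beta,Delta),Gamma),Zeta),Alpha) (rooted by Omicron) and count the minimum state changes it requires (Fitch parsimony):
C1: 3; C2: 2; C3: 2; C4: 1.
Total tree length = 8.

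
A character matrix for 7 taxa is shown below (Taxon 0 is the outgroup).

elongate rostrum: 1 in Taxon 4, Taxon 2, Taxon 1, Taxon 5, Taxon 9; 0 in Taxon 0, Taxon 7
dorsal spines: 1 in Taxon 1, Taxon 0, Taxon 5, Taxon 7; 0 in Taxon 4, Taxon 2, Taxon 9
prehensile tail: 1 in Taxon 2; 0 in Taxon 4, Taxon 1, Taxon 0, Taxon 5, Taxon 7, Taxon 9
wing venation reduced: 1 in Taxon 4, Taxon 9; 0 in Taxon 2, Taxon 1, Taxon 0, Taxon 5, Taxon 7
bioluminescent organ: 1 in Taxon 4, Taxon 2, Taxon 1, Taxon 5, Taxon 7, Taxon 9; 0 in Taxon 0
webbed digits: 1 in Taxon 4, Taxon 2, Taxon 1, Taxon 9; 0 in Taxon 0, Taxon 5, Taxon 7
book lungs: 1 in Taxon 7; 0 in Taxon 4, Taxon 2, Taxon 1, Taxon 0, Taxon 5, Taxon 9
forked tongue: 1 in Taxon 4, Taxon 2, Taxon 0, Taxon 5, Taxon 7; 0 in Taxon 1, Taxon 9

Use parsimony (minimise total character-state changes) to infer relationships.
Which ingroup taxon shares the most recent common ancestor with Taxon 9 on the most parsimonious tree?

Taxon 4

Character polarity is set by the outgroup: the derived state is whichever differs from the outgroup's state, so for dorsal spines, forked tongue the derived state is '0', and for the remaining characters it is '1'.
Only Taxon 1, Taxon 2, Taxon 4, Taxon 5, and Taxon 9 show the derived state '1' for elongate rostrum, supporting them as a clade.
Only Taxon 2, Taxon 4, and Taxon 9 show the derived state '0' for dorsal spines, supporting them as a clade.
prehensile tail: derived state '1' in Taxon 2 only — an autapomorphy, so it tells us nothing about relationships among taxa.
wing venation reduced: derived state '1' in Taxon 4 and Taxon 9 only — synapomorphy for {Taxon 4, Taxon 9}.
All ingroup taxa share the derived state '1' for bioluminescent organ; it defines the ingroup but does not resolve relationships within it.
webbed digits (derived state '1') is shared by Taxon 1, Taxon 2, Taxon 4, and Taxon 9 — a synapomorphy uniting that clade.
book lungs (derived state '1') is unique to Taxon 7 (autapomorphy; uninformative for grouping).
forked tongue groups Taxon 1 and Taxon 9, which is incompatible with the clades supported by the remaining characters; treating it as convergent (homoplasy) costs fewer steps than any alternative tree.
Most parsimonious ingroup topology: (Taxon 7,(((Taxon 2,(Taxon 4,Taxon 9)),Taxon 1),Taxon 5)).
Taxon 9 and Taxon 4 form a cherry on this tree, so they are sister taxa.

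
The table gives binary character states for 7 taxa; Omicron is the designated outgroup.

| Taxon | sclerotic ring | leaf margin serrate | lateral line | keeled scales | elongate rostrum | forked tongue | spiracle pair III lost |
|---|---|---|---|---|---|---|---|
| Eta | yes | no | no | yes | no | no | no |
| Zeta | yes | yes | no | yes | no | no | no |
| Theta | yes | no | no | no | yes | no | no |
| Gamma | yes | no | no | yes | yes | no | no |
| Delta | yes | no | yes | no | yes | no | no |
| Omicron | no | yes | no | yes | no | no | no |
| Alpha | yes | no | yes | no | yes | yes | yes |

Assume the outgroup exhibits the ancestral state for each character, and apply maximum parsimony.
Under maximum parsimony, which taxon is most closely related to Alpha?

Delta

Character polarity is set by the outgroup: the derived state is whichever differs from the outgroup's state, so for leaf margin serrate, keeled scales the derived state is 'no', and for the remaining characters it is 'yes'.
sclerotic ring (derived state 'yes') is shared by all ingroup taxa — unites the whole ingroup.
leaf margin serrate: derived state 'no' in Alpha, Delta, Eta, Gamma, and Theta only — synapomorphy for {Alpha, Delta, Eta, Gamma, Theta}.
lateral line (derived state 'yes') is shared by Alpha and Delta — a synapomorphy uniting that clade.
keeled scales (derived state 'no') is shared by Alpha, Delta, and Theta — a synapomorphy uniting that clade.
Only Alpha, Delta, Gamma, and Theta show the derived state 'yes' for elongate rostrum, supporting them as a clade.
forked tongue: derived state 'yes' in Alpha only — an autapomorphy, so it tells us nothing about relationships among taxa.
spiracle pair III lost: derived state 'yes' in Alpha only — an autapomorphy, so it tells us nothing about relationships among taxa.
Most parsimonious ingroup topology: ((((Theta,(Delta,Alpha)),Gamma),Eta),Zeta).
Alpha and Delta form a cherry on this tree, so they are sister taxa.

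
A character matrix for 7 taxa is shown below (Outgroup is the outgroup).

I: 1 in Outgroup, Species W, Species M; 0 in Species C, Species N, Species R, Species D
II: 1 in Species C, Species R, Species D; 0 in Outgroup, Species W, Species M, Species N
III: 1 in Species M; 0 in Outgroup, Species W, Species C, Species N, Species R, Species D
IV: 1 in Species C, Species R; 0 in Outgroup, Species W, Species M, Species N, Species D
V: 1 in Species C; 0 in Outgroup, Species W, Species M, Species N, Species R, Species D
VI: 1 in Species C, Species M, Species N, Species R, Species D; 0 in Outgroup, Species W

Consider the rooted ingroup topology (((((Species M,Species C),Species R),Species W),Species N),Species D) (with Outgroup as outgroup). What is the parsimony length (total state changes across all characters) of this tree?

Map each character onto (((((Species M,Species C),Species R),Species W),Species N),Species D) (rooted by Outgroup) and count the minimum state changes it requires (Fitch parsimony):
I: 3; II: 3; III: 1; IV: 2; V: 1; VI: 2.
Total tree length = 12.

12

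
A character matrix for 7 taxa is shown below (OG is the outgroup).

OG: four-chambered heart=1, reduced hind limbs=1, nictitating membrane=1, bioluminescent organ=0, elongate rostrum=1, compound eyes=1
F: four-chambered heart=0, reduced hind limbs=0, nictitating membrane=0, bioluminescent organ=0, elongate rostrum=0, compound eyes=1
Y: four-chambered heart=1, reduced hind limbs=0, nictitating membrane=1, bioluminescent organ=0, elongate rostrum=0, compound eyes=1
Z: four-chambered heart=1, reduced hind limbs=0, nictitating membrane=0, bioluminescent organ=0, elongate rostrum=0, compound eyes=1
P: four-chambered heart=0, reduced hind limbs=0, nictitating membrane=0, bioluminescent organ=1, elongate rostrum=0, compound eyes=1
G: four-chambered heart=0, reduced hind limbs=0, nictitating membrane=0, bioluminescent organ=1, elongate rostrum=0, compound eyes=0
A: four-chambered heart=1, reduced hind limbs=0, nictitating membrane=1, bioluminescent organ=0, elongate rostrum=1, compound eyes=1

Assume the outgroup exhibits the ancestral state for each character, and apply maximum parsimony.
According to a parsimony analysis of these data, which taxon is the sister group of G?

P

Character polarity is set by the outgroup: the derived state is whichever differs from the outgroup's state, so for four-chambered heart, reduced hind limbs, nictitating membrane, elongate rostrum, compound eyes the derived state is '0', and for the remaining characters it is '1'.
four-chambered heart: derived state '0' in F, G, and P only — synapomorphy for {F, G, P}.
All ingroup taxa share the derived state '0' for reduced hind limbs; it defines the ingroup but does not resolve relationships within it.
Only F, G, P, and Z show the derived state '0' for nictitating membrane, supporting them as a clade.
bioluminescent organ: derived state '1' in G and P only — synapomorphy for {G, P}.
elongate rostrum (derived state '0') is shared by F, G, P, Y, and Z — a synapomorphy uniting that clade.
compound eyes: derived state '0' in G only — an autapomorphy, so it tells us nothing about relationships among taxa.
Most parsimonious ingroup topology: ((((F,(P,G)),Z),Y),A).
G and P form a cherry on this tree, so they are sister taxa.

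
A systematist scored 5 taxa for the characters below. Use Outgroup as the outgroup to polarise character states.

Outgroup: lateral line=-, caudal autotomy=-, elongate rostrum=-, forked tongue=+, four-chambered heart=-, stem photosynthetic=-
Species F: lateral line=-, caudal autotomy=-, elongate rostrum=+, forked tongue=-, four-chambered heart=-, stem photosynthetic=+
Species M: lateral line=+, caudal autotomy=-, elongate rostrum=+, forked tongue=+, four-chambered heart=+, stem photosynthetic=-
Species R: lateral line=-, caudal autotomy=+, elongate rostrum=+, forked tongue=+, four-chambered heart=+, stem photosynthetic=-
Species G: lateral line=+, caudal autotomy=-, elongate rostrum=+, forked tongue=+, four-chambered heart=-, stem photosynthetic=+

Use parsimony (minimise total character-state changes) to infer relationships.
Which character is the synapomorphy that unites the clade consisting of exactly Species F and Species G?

Character polarity is set by the outgroup: the derived state is whichever differs from the outgroup's state, so for forked tongue the derived state is '-', and for the remaining characters it is '+'.
lateral line groups Species G and Species M, which is incompatible with the clades supported by the remaining characters; treating it as convergent (homoplasy) costs fewer steps than any alternative tree.
caudal autotomy: derived state '+' in Species R only — an autapomorphy, so it tells us nothing about relationships among taxa.
All ingroup taxa share the derived state '+' for elongate rostrum; it defines the ingroup but does not resolve relationships within it.
forked tongue: derived state '-' in Species F only — an autapomorphy, so it tells us nothing about relationships among taxa.
Only Species M and Species R show the derived state '+' for four-chambered heart, supporting them as a clade.
stem photosynthetic (derived state '+') is shared by Species F and Species G — a synapomorphy uniting that clade.
Most parsimonious ingroup topology: ((Species F,Species G),(Species M,Species R)).
The clade {Species F, Species G} is supported by stem photosynthetic: its derived state '+' occurs in exactly those taxa and in no other taxon (including the outgroup).

stem photosynthetic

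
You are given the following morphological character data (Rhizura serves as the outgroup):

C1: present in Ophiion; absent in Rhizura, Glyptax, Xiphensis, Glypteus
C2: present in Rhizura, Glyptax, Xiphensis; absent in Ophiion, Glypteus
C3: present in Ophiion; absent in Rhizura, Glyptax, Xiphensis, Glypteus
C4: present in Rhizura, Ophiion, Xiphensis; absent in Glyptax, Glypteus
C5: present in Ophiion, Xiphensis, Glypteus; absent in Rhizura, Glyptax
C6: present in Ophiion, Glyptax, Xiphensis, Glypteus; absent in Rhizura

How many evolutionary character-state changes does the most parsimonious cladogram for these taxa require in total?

Character polarity is set by the outgroup: the derived state is whichever differs from the outgroup's state, so for C2, C4 the derived state is 'absent', and for the remaining characters it is 'present'.
C1 (derived state 'present') is unique to Ophiion (autapomorphy; uninformative for grouping).
C2 (derived state 'absent') is shared by Glypteus and Ophiion — a synapomorphy uniting that clade.
C3: derived state 'present' in Ophiion only — an autapomorphy, so it tells us nothing about relationships among taxa.
C4 (state 'absent') occurs in Glyptax and Glypteus but conflicts with the nesting implied by the other characters — most parsimoniously interpreted as homoplasy.
C5 (derived state 'present') is shared by Glypteus, Ophiion, and Xiphensis — a synapomorphy uniting that clade.
C6 (derived state 'present') is shared by all ingroup taxa — unites the whole ingroup.
Most parsimonious ingroup topology: (((Ophiion,Glypteus),Xiphensis),Glyptax).
Changes per character on this tree: C1: 1; C2: 1; C3: 1; C4: 2; C5: 1; C6: 1.
Total = 7.

7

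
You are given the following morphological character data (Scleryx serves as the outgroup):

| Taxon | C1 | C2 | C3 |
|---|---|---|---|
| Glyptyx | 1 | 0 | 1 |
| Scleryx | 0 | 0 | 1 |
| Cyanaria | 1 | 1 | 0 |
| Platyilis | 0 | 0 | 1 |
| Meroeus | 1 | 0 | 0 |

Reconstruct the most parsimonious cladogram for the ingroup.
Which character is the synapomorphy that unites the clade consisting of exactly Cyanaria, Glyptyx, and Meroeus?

C1

Character polarity is set by the outgroup: the derived state is whichever differs from the outgroup's state, so for C3 the derived state is '0', and for the remaining characters it is '1'.
C1: derived state '1' in Cyanaria, Glyptyx, and Meroeus only — synapomorphy for {Cyanaria, Glyptyx, Meroeus}.
C2: derived state '1' in Cyanaria only — an autapomorphy, so it tells us nothing about relationships among taxa.
C3: derived state '0' in Cyanaria and Meroeus only — synapomorphy for {Cyanaria, Meroeus}.
Most parsimonious ingroup topology: (((Cyanaria,Meroeus),Glyptyx),Platyilis).
The clade {Cyanaria, Glyptyx, Meroeus} is supported by C1: its derived state '1' occurs in exactly those taxa and in no other taxon (including the outgroup).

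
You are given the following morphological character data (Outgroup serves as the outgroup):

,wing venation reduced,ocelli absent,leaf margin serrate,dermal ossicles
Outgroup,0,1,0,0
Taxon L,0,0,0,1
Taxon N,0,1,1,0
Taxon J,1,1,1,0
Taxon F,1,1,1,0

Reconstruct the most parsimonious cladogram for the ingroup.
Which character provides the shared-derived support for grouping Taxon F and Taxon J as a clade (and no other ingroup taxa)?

Character polarity is set by the outgroup: the derived state is whichever differs from the outgroup's state, so for ocelli absent the derived state is '0', and for the remaining characters it is '1'.
Only Taxon F and Taxon J show the derived state '1' for wing venation reduced, supporting them as a clade.
ocelli absent: derived state '0' in Taxon L only — an autapomorphy, so it tells us nothing about relationships among taxa.
leaf margin serrate (derived state '1') is shared by Taxon F, Taxon J, and Taxon N — a synapomorphy uniting that clade.
dermal ossicles: derived state '1' in Taxon L only — an autapomorphy, so it tells us nothing about relationships among taxa.
Most parsimonious ingroup topology: (Taxon L,(Taxon N,(Taxon J,Taxon F))).
The clade {Taxon F, Taxon J} is supported by wing venation reduced: its derived state '1' occurs in exactly those taxa and in no other taxon (including the outgroup).

wing venation reduced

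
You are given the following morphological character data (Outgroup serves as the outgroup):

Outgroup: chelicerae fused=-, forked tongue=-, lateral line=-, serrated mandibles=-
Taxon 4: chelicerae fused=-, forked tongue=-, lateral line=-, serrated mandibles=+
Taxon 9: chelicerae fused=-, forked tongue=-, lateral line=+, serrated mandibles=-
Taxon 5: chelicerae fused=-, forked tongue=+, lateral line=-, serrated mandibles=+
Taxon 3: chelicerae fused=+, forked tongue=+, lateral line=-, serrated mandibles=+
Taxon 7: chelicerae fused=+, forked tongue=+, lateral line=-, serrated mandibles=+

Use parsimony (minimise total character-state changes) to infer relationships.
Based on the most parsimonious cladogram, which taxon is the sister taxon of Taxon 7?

The outgroup has state '-' for every character, so '+' is the derived state throughout.
Only Taxon 3 and Taxon 7 show the derived state '+' for chelicerae fused, supporting them as a clade.
forked tongue (derived state '+') is shared by Taxon 3, Taxon 5, and Taxon 7 — a synapomorphy uniting that clade.
lateral line: derived state '+' in Taxon 9 only — an autapomorphy, so it tells us nothing about relationships among taxa.
Only Taxon 3, Taxon 4, Taxon 5, and Taxon 7 show the derived state '+' for serrated mandibles, supporting them as a clade.
Most parsimonious ingroup topology: ((Taxon 4,(Taxon 5,(Taxon 3,Taxon 7))),Taxon 9).
Taxon 7 and Taxon 3 form a cherry on this tree, so they are sister taxa.

Taxon 3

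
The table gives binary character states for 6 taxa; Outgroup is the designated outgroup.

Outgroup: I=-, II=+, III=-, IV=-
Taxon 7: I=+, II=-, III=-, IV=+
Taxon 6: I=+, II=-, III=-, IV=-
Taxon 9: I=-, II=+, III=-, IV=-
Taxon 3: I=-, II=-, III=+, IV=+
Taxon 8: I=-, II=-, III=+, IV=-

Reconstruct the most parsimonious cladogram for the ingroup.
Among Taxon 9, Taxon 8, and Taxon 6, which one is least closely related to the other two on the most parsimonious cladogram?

Taxon 9

Character polarity is set by the outgroup: the derived state is whichever differs from the outgroup's state, so for II the derived state is '-', and for the remaining characters it is '+'.
I: derived state '+' in Taxon 6 and Taxon 7 only — synapomorphy for {Taxon 6, Taxon 7}.
II (derived state '-') is shared by Taxon 3, Taxon 6, Taxon 7, and Taxon 8 — a synapomorphy uniting that clade.
III (derived state '+') is shared by Taxon 3 and Taxon 8 — a synapomorphy uniting that clade.
IV groups Taxon 3 and Taxon 7, which is incompatible with the clades supported by the remaining characters; treating it as convergent (homoplasy) costs fewer steps than any alternative tree.
Most parsimonious ingroup topology: (((Taxon 7,Taxon 6),(Taxon 3,Taxon 8)),Taxon 9).
Taxon 6 and Taxon 8 share a more recent common ancestor with each other than either does with Taxon 9, so Taxon 9 is the least closely related of the three.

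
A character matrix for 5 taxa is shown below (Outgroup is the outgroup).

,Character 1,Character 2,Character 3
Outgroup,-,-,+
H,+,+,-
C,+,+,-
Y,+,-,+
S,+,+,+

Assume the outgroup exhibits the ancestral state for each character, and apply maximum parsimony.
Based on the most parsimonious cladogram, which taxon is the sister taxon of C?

Character polarity is set by the outgroup: the derived state is whichever differs from the outgroup's state, so for Character 3 the derived state is '-', and for the remaining characters it is '+'.
All ingroup taxa share the derived state '+' for Character 1; it defines the ingroup but does not resolve relationships within it.
Character 2 (derived state '+') is shared by C, H, and S — a synapomorphy uniting that clade.
Only C and H show the derived state '-' for Character 3, supporting them as a clade.
Most parsimonious ingroup topology: (((H,C),S),Y).
C and H form a cherry on this tree, so they are sister taxa.

H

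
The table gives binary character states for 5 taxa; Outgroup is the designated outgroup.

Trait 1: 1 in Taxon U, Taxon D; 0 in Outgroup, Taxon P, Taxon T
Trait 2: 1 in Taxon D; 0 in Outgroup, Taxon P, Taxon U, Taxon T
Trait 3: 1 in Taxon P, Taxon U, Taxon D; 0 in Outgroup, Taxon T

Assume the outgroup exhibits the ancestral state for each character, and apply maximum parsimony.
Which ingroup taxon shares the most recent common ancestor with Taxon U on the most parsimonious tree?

The outgroup has state '0' for every character, so '1' is the derived state throughout.
Trait 1 (derived state '1') is shared by Taxon D and Taxon U — a synapomorphy uniting that clade.
Trait 2: derived state '1' in Taxon D only — an autapomorphy, so it tells us nothing about relationships among taxa.
Only Taxon D, Taxon P, and Taxon U show the derived state '1' for Trait 3, supporting them as a clade.
Most parsimonious ingroup topology: ((Taxon P,(Taxon U,Taxon D)),Taxon T).
Taxon U and Taxon D form a cherry on this tree, so they are sister taxa.

Taxon D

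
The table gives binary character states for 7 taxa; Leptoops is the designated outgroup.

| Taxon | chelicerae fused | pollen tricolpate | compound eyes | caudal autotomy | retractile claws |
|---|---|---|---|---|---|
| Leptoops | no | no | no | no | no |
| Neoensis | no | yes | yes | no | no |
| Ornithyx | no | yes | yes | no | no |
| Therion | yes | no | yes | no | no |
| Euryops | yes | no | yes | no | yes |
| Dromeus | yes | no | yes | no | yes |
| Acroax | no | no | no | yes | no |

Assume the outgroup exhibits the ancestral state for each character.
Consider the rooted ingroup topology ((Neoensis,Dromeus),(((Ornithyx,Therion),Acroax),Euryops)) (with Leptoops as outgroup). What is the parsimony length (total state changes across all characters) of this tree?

10

Map each character onto ((Neoensis,Dromeus),(((Ornithyx,Therion),Acroax),Euryops)) (rooted by Leptoops) and count the minimum state changes it requires (Fitch parsimony):
chelicerae fused: 3; pollen tricolpate: 2; compound eyes: 2; caudal autotomy: 1; retractile claws: 2.
Total tree length = 10.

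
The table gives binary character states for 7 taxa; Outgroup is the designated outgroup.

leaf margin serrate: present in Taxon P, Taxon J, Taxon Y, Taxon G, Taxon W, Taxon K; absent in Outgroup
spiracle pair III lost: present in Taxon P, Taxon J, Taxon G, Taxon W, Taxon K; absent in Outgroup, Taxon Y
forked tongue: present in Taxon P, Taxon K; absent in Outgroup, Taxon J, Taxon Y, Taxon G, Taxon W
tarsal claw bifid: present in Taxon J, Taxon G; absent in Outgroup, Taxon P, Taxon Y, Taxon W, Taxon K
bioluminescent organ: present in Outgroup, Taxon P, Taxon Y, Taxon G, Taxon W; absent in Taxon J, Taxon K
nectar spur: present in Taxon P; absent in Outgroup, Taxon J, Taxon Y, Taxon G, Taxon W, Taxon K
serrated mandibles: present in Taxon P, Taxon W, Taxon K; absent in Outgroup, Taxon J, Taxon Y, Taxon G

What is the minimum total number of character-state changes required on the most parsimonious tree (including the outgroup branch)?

Character polarity is set by the outgroup: the derived state is whichever differs from the outgroup's state, so for bioluminescent organ the derived state is 'absent', and for the remaining characters it is 'present'.
leaf margin serrate (derived state 'present') is shared by all ingroup taxa — unites the whole ingroup.
spiracle pair III lost: derived state 'present' in Taxon G, Taxon J, Taxon K, Taxon P, and Taxon W only — synapomorphy for {Taxon G, Taxon J, Taxon K, Taxon P, Taxon W}.
forked tongue: derived state 'present' in Taxon K and Taxon P only — synapomorphy for {Taxon K, Taxon P}.
Only Taxon G and Taxon J show the derived state 'present' for tarsal claw bifid, supporting them as a clade.
bioluminescent organ (state 'absent') occurs in Taxon J and Taxon K but conflicts with the nesting implied by the other characters — most parsimoniously interpreted as homoplasy.
nectar spur: derived state 'present' in Taxon P only — an autapomorphy, so it tells us nothing about relationships among taxa.
serrated mandibles: derived state 'present' in Taxon K, Taxon P, and Taxon W only — synapomorphy for {Taxon K, Taxon P, Taxon W}.
Most parsimonious ingroup topology: ((((Taxon P,Taxon K),Taxon W),(Taxon J,Taxon G)),Taxon Y).
Changes per character on this tree: leaf margin serrate: 1; spiracle pair III lost: 1; forked tongue: 1; tarsal claw bifid: 1; bioluminescent organ: 2; nectar spur: 1; serrated mandibles: 1.
Total = 8.

8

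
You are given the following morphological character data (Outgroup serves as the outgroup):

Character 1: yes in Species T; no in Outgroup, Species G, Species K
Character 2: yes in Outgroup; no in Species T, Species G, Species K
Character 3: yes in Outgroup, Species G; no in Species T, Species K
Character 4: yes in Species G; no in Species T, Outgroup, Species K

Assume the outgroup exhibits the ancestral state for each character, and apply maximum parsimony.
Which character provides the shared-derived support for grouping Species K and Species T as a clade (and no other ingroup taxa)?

Character 3

Character polarity is set by the outgroup: the derived state is whichever differs from the outgroup's state, so for Character 2, Character 3 the derived state is 'no', and for the remaining characters it is 'yes'.
Character 1 (derived state 'yes') is unique to Species T (autapomorphy; uninformative for grouping).
Character 2 (derived state 'no') is shared by all ingroup taxa — unites the whole ingroup.
Only Species K and Species T show the derived state 'no' for Character 3, supporting them as a clade.
Character 4: derived state 'yes' in Species G only — an autapomorphy, so it tells us nothing about relationships among taxa.
Most parsimonious ingroup topology: ((Species T,Species K),Species G).
The clade {Species K, Species T} is supported by Character 3: its derived state 'no' occurs in exactly those taxa and in no other taxon (including the outgroup).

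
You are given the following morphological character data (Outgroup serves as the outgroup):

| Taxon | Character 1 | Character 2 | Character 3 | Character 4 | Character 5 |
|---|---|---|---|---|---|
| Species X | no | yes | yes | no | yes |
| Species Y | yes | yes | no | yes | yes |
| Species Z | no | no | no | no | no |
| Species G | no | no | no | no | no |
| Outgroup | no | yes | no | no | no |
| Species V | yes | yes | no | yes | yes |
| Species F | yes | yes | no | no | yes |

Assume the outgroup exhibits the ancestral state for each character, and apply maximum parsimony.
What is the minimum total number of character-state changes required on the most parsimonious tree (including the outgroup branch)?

5

Character polarity is set by the outgroup: the derived state is whichever differs from the outgroup's state, so for Character 2 the derived state is 'no', and for the remaining characters it is 'yes'.
Character 1 (derived state 'yes') is shared by Species F, Species V, and Species Y — a synapomorphy uniting that clade.
Character 2 (derived state 'no') is shared by Species G and Species Z — a synapomorphy uniting that clade.
Character 3: derived state 'yes' in Species X only — an autapomorphy, so it tells us nothing about relationships among taxa.
Only Species V and Species Y show the derived state 'yes' for Character 4, supporting them as a clade.
Character 5 (derived state 'yes') is shared by Species F, Species V, Species X, and Species Y — a synapomorphy uniting that clade.
Most parsimonious ingroup topology: ((Species X,(Species F,(Species V,Species Y))),(Species Z,Species G)).
Changes per character on this tree: Character 1: 1; Character 2: 1; Character 3: 1; Character 4: 1; Character 5: 1.
Total = 5.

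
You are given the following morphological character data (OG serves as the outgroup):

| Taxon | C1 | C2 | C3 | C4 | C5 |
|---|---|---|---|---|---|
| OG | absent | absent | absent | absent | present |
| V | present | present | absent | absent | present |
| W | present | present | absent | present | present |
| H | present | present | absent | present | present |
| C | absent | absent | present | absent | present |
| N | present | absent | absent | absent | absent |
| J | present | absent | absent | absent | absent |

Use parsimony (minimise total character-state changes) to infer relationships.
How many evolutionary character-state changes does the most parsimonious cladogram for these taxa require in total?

5

Character polarity is set by the outgroup: the derived state is whichever differs from the outgroup's state, so for C5 the derived state is 'absent', and for the remaining characters it is 'present'.
C1: derived state 'present' in H, J, N, V, and W only — synapomorphy for {H, J, N, V, W}.
C2: derived state 'present' in H, V, and W only — synapomorphy for {H, V, W}.
C3 (derived state 'present') is unique to C (autapomorphy; uninformative for grouping).
Only H and W show the derived state 'present' for C4, supporting them as a clade.
C5: derived state 'absent' in J and N only — synapomorphy for {J, N}.
Most parsimonious ingroup topology: (((V,(W,H)),(N,J)),C).
Changes per character on this tree: C1: 1; C2: 1; C3: 1; C4: 1; C5: 1.
Total = 5.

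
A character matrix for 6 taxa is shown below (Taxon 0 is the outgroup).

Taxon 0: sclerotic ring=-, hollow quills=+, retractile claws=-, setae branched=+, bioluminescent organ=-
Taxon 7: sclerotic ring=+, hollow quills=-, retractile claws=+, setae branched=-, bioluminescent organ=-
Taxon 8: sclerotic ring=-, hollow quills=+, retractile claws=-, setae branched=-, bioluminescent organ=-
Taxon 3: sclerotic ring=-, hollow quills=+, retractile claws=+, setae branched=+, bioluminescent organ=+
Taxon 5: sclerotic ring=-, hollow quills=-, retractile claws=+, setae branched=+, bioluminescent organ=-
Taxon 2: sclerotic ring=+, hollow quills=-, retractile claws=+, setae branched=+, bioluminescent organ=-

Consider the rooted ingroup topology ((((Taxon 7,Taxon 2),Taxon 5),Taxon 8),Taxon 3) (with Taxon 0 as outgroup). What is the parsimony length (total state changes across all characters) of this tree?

Map each character onto ((((Taxon 7,Taxon 2),Taxon 5),Taxon 8),Taxon 3) (rooted by Taxon 0) and count the minimum state changes it requires (Fitch parsimony):
sclerotic ring: 1; hollow quills: 1; retractile claws: 2; setae branched: 2; bioluminescent organ: 1.
Total tree length = 7.

7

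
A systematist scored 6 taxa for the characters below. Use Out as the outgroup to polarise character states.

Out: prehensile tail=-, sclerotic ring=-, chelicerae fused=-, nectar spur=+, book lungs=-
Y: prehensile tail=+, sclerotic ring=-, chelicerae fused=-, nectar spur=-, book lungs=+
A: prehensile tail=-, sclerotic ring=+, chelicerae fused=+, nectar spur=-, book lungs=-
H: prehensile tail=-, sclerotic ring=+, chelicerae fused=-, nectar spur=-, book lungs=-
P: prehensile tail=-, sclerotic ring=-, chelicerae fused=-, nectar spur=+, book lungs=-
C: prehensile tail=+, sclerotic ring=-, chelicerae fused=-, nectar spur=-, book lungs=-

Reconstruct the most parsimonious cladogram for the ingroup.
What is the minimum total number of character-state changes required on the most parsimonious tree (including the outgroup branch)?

5

Character polarity is set by the outgroup: the derived state is whichever differs from the outgroup's state, so for nectar spur the derived state is '-', and for the remaining characters it is '+'.
prehensile tail (derived state '+') is shared by C and Y — a synapomorphy uniting that clade.
Only A and H show the derived state '+' for sclerotic ring, supporting them as a clade.
chelicerae fused (derived state '+') is unique to A (autapomorphy; uninformative for grouping).
nectar spur (derived state '-') is shared by A, C, H, and Y — a synapomorphy uniting that clade.
book lungs (derived state '+') is unique to Y (autapomorphy; uninformative for grouping).
Most parsimonious ingroup topology: (((Y,C),(A,H)),P).
Changes per character on this tree: prehensile tail: 1; sclerotic ring: 1; chelicerae fused: 1; nectar spur: 1; book lungs: 1.
Total = 5.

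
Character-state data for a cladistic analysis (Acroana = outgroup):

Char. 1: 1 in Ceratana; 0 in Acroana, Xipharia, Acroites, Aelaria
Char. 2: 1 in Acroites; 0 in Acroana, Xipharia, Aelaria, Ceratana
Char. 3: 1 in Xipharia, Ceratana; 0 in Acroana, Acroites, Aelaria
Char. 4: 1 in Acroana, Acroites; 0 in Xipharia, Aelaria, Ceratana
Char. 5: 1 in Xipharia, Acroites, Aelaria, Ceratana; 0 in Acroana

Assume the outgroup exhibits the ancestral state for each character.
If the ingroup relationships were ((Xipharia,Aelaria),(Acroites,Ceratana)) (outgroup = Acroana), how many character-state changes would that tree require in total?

Map each character onto ((Xipharia,Aelaria),(Acroites,Ceratana)) (rooted by Acroana) and count the minimum state changes it requires (Fitch parsimony):
Char. 1: 1; Char. 2: 1; Char. 3: 2; Char. 4: 2; Char. 5: 1.
Total tree length = 7.

7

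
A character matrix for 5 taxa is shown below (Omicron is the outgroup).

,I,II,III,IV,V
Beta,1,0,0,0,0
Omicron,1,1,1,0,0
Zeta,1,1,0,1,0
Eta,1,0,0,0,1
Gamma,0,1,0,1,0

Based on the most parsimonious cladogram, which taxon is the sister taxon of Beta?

Character polarity is set by the outgroup: the derived state is whichever differs from the outgroup's state, so for I, II, III the derived state is '0', and for the remaining characters it is '1'.
I (derived state '0') is unique to Gamma (autapomorphy; uninformative for grouping).
II (derived state '0') is shared by Beta and Eta — a synapomorphy uniting that clade.
III (derived state '0') is shared by all ingroup taxa — unites the whole ingroup.
Only Gamma and Zeta show the derived state '1' for IV, supporting them as a clade.
V: derived state '1' in Eta only — an autapomorphy, so it tells us nothing about relationships among taxa.
Most parsimonious ingroup topology: ((Gamma,Zeta),(Beta,Eta)).
Beta and Eta form a cherry on this tree, so they are sister taxa.

Eta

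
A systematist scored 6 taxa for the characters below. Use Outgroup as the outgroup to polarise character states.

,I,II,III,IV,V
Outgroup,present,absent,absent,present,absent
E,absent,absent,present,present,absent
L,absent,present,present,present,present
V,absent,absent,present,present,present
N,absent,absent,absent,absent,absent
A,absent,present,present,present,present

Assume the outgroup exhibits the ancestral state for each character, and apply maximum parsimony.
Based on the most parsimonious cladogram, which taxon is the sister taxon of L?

Character polarity is set by the outgroup: the derived state is whichever differs from the outgroup's state, so for I, IV the derived state is 'absent', and for the remaining characters it is 'present'.
All ingroup taxa share the derived state 'absent' for I; it defines the ingroup but does not resolve relationships within it.
II: derived state 'present' in A and L only — synapomorphy for {A, L}.
Only A, E, L, and V show the derived state 'present' for III, supporting them as a clade.
IV (derived state 'absent') is unique to N (autapomorphy; uninformative for grouping).
V: derived state 'present' in A, L, and V only — synapomorphy for {A, L, V}.
Most parsimonious ingroup topology: ((E,((L,A),V)),N).
L and A form a cherry on this tree, so they are sister taxa.

A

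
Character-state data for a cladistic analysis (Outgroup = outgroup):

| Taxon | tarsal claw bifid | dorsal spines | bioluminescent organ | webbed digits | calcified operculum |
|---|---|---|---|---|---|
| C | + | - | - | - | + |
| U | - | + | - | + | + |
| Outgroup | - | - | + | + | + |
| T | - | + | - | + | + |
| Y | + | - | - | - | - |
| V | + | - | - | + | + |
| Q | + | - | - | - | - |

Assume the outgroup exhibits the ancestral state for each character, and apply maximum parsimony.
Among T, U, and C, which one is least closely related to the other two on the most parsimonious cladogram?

C

Character polarity is set by the outgroup: the derived state is whichever differs from the outgroup's state, so for bioluminescent organ, webbed digits, calcified operculum the derived state is '-', and for the remaining characters it is '+'.
tarsal claw bifid (derived state '+') is shared by C, Q, V, and Y — a synapomorphy uniting that clade.
dorsal spines: derived state '+' in T and U only — synapomorphy for {T, U}.
All ingroup taxa share the derived state '-' for bioluminescent organ; it defines the ingroup but does not resolve relationships within it.
webbed digits (derived state '-') is shared by C, Q, and Y — a synapomorphy uniting that clade.
Only Q and Y show the derived state '-' for calcified operculum, supporting them as a clade.
Most parsimonious ingroup topology: ((((Q,Y),C),V),(T,U)).
T and U share a more recent common ancestor with each other than either does with C, so C is the least closely related of the three.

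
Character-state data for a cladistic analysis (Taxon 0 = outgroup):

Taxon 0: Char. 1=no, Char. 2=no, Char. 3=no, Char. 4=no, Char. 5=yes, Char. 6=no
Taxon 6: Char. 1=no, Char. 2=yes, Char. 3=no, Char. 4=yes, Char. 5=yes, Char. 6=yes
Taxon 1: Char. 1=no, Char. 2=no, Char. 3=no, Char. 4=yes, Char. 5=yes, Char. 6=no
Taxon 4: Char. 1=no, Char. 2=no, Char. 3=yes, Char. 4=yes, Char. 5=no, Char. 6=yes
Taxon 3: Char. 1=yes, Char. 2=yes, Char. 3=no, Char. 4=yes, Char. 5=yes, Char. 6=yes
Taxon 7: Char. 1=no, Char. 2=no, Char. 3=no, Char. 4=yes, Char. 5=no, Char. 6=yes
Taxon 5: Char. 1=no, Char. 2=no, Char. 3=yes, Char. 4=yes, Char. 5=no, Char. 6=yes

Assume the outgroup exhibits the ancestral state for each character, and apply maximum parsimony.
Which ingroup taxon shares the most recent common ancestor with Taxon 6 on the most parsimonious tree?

Taxon 3

Character polarity is set by the outgroup: the derived state is whichever differs from the outgroup's state, so for Char. 5 the derived state is 'no', and for the remaining characters it is 'yes'.
Char. 1 (derived state 'yes') is unique to Taxon 3 (autapomorphy; uninformative for grouping).
Char. 2 (derived state 'yes') is shared by Taxon 3 and Taxon 6 — a synapomorphy uniting that clade.
Char. 3 (derived state 'yes') is shared by Taxon 4 and Taxon 5 — a synapomorphy uniting that clade.
All ingroup taxa share the derived state 'yes' for Char. 4; it defines the ingroup but does not resolve relationships within it.
Char. 5: derived state 'no' in Taxon 4, Taxon 5, and Taxon 7 only — synapomorphy for {Taxon 4, Taxon 5, Taxon 7}.
Only Taxon 3, Taxon 4, Taxon 5, Taxon 6, and Taxon 7 show the derived state 'yes' for Char. 6, supporting them as a clade.
Most parsimonious ingroup topology: (((Taxon 6,Taxon 3),((Taxon 4,Taxon 5),Taxon 7)),Taxon 1).
Taxon 6 and Taxon 3 form a cherry on this tree, so they are sister taxa.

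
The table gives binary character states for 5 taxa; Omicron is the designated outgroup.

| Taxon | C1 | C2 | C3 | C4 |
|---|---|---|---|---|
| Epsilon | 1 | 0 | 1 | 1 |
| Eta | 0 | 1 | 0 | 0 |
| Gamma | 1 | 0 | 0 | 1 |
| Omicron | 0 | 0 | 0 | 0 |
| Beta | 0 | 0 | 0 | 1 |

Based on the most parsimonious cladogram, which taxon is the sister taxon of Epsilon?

The outgroup has state '0' for every character, so '1' is the derived state throughout.
C1 (derived state '1') is shared by Epsilon and Gamma — a synapomorphy uniting that clade.
C2 (derived state '1') is unique to Eta (autapomorphy; uninformative for grouping).
C3 (derived state '1') is unique to Epsilon (autapomorphy; uninformative for grouping).
C4: derived state '1' in Beta, Epsilon, and Gamma only — synapomorphy for {Beta, Epsilon, Gamma}.
Most parsimonious ingroup topology: (((Gamma,Epsilon),Beta),Eta).
Epsilon and Gamma form a cherry on this tree, so they are sister taxa.

Gamma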